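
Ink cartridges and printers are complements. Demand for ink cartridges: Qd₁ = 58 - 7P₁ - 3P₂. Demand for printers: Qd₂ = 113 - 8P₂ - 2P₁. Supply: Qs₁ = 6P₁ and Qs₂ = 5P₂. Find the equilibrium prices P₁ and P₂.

Market 1: 58 - 7P₁ - 3P₂ = 6P₁ → 13P₁ + 3P₂ = 58.
Market 2: 13P₂ + 2P₁ = 113.
Eliminating P₂: 13×(1) − 3×(2) gives 163P₁ = 415, so P₁ = 415/163.
Back-substitute into (2): P₂ = (113 − 2×415/163) / 13 = 1353/163.

P₁ = 415/163, P₂ = 1353/163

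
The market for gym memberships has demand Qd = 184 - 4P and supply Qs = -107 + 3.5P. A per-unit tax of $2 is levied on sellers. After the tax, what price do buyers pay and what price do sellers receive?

Pre-tax equilibrium: P* = 38.8, Q* = 28.8.
Tax on sellers shifts supply to Qs = -107 + 3.5(P − 2) = -114 + 3.5P.
184 - 4P = -114 + 3.5P gives buyer price Pb = 596/15; sellers receive Ps = 596/15 − 2 = 566/15.
New quantity: Q = 184 − 4(596/15) = 376/15.

Buyers pay 596/15, sellers receive 566/15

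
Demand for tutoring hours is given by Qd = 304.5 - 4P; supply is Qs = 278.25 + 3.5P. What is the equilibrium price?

P* = 3.5

Set Qd = Qs: 304.5 - 4P = 278.25 + 3.5P.
26.25 = 7.5P, so P* = 3.5.
Q* = 304.5 − 4(3.5) = 290.5.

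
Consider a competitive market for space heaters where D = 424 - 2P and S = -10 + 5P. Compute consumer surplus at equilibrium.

Consumer surplus = 22500

Equilibrium: 424 - 2P = -10 + 5P gives P* = 62, Q* = 300.
Demand choke price (D = 0): P = 212.
CS = ½(212 − 62)(300) = 22500.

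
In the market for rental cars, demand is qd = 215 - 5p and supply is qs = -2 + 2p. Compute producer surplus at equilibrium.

Producer surplus = 900

Equilibrium: 215 - 5p = -2 + 2p gives p* = 31, q* = 60.
Supply starts at p = 1 (where qs = 0).
PS = ½(31 − 1)(60) = 900.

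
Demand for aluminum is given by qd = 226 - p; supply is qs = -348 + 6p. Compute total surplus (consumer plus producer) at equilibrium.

Equilibrium: 226 - p = -348 + 6p gives p* = 82, q* = 144.
Demand choke price: p = 226; supply starts at p = 58.
CS = ½(226 − 82)(144) = 10368; PS = ½(82 − 58)(144) = 1728.

Total surplus = 12096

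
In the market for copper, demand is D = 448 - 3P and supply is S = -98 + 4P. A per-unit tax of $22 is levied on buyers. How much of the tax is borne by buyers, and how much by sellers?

Buyers bear 88/7, sellers bear 66/7

Pre-tax equilibrium: P* = 78, Q* = 214.
Tax on buyers shifts demand to D = 448 − 3(P + 22) = 382 - 3P.
382 - 3P = -98 + 4P gives seller price Ps = 480/7; buyers pay Pb = 480/7 + 22 = 634/7.
New quantity: Q = 448 − 3(634/7) = 1234/7.
Buyer burden = 634/7 − 78 = 88/7; seller burden = 78 − 480/7 = 66/7.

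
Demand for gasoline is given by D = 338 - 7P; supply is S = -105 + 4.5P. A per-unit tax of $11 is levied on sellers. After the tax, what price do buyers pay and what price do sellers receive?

Pre-tax equilibrium: P* = 886/23, Q* = 1572/23.
Tax on sellers shifts supply to S = -105 + 4.5(P − 11) = -154.5 + 4.5P.
338 - 7P = -154.5 + 4.5P gives buyer price Pb = 985/23; sellers receive Ps = 985/23 − 11 = 732/23.
New quantity: Q = 338 − 7(985/23) = 879/23.

Buyers pay 985/23, sellers receive 732/23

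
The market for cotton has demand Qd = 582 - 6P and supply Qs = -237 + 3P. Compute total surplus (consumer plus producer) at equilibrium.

Equilibrium: 582 - 6P = -237 + 3P gives P* = 91, Q* = 36.
Demand choke price: P = 97; supply starts at P = 79.
CS = ½(97 − 91)(36) = 108; PS = ½(91 − 79)(36) = 216.

Total surplus = 324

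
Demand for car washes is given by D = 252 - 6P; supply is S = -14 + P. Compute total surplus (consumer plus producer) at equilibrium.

Equilibrium: 252 - 6P = -14 + P gives P* = 38, Q* = 24.
Demand choke price: P = 42; supply starts at P = 14.
CS = ½(42 − 38)(24) = 48; PS = ½(38 − 14)(24) = 288.

Total surplus = 336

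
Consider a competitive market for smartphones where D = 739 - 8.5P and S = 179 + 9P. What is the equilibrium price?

P* = 32

Set D = S: 739 - 8.5P = 179 + 9P.
560 = 17.5P, so P* = 32.
Q* = 739 − 8.5(32) = 467.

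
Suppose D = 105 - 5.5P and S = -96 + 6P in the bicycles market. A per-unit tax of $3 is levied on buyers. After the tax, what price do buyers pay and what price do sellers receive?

Pre-tax equilibrium: P* = 402/23, Q* = 204/23.
Tax on buyers shifts demand to D = 105 − 5.5(P + 3) = 88.5 - 5.5P.
88.5 - 5.5P = -96 + 6P gives seller price Ps = 369/23; buyers pay Pb = 369/23 + 3 = 438/23.
New quantity: Q = 105 − 5.5(438/23) = 6/23.

Buyers pay 438/23, sellers receive 369/23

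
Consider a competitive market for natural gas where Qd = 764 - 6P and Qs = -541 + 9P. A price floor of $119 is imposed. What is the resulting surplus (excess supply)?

Surplus = 480

Equilibrium price would be P* = 87, so the floor at 119 binds.
At P = 119: Qd = 50, Qs = 530.
Surplus = 530 − 50 = 480.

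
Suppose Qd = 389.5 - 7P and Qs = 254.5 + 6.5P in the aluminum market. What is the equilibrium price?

P* = 10

Set Qd = Qs: 389.5 - 7P = 254.5 + 6.5P.
135 = 13.5P, so P* = 10.
Q* = 389.5 − 7(10) = 319.5.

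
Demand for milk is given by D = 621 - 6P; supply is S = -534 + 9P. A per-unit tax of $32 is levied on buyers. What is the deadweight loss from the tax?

Pre-tax equilibrium: P* = 77, Q* = 159.
Tax on buyers shifts demand to D = 621 − 6(P + 32) = 429 - 6P.
429 - 6P = -534 + 9P gives seller price Ps = 64.2; buyers pay Pb = 64.2 + 32 = 96.2.
New quantity: Q = 621 − 6(96.2) = 43.8.
DWL = ½ × 32 × (159 − 43.8) = 1843.2.

Deadweight loss = 1843.2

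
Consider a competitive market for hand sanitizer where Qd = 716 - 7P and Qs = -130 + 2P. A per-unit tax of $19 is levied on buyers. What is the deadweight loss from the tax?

Deadweight loss = 2527/9

Pre-tax equilibrium: P* = 94, Q* = 58.
Tax on buyers shifts demand to Qd = 716 − 7(P + 19) = 583 - 7P.
583 - 7P = -130 + 2P gives seller price Ps = 713/9; buyers pay Pb = 713/9 + 19 = 884/9.
New quantity: Q = 716 − 7(884/9) = 256/9.
DWL = ½ × 19 × (58 − 256/9) = 2527/9.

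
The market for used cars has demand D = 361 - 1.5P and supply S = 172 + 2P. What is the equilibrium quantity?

Q* = 280

Set D = S: 361 - 1.5P = 172 + 2P.
189 = 3.5P, so P* = 54.
Q* = 361 − 1.5(54) = 280.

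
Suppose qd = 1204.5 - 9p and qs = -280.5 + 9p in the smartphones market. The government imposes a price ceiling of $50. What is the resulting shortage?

Equilibrium price would be p* = 82.5, so the ceiling at 50 binds.
At p = 50: qd = 1204.5 − 9(50) = 754.5, qs = -280.5 + 9(50) = 169.5.
Shortage = 754.5 − 169.5 = 585.

Shortage = 585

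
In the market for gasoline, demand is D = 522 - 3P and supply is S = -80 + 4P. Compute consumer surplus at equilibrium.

Consumer surplus = 11616

Equilibrium: 522 - 3P = -80 + 4P gives P* = 86, Q* = 264.
Demand choke price (D = 0): P = 174.
CS = ½(174 − 86)(264) = 11616.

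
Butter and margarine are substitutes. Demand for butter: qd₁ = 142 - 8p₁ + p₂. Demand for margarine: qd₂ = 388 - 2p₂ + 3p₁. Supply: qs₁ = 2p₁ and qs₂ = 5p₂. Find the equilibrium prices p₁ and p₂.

p₁ = 1382/67, p₂ = 4306/67

Market 1: 142 - 8p₁ + p₂ = 2p₁ → 10p₁ - p₂ = 142.
Market 2: 7p₂ - 3p₁ = 388.
Eliminating p₂: 7×(1) + 1×(2) gives 67p₁ = 1382, so p₁ = 1382/67.
Back-substitute into (2): p₂ = (388 + 3×1382/67) / 7 = 4306/67.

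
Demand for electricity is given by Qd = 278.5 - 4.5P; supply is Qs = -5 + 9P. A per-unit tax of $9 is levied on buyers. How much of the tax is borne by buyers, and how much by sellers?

Pre-tax equilibrium: P* = 21, Q* = 184.
Tax on buyers shifts demand to Qd = 278.5 − 4.5(P + 9) = 238 - 4.5P.
238 - 4.5P = -5 + 9P gives seller price Ps = 18; buyers pay Pb = 18 + 9 = 27.
New quantity: Q = 278.5 − 4.5(27) = 157.
Buyer burden = 27 − 21 = 6; seller burden = 21 − 18 = 3.

Buyers bear $6, sellers bear $3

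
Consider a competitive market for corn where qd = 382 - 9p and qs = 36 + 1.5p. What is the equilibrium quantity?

q* = 598/7

Set qd = qs: 382 - 9p = 36 + 1.5p.
346 = 10.5p, so p* = 692/21.
q* = 382 − 9(692/21) = 598/7.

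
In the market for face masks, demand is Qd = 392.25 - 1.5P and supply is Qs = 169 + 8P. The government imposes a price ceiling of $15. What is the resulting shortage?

Shortage = 80.75

Equilibrium price would be P* = 23.5, so the ceiling at 15 binds.
At P = 15: Qd = 392.25 − 1.5(15) = 369.75, Qs = 169 + 8(15) = 289.
Shortage = 369.75 − 289 = 80.75.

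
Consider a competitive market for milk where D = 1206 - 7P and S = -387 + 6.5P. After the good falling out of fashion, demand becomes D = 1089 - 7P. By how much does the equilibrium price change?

Original equilibrium: P* = 118, Q* = 380.
New equilibrium: 1089 - 7P = -387 + 6.5P, so 1476 = 13.5P and P' = 328/3; Q' = 1089 − 7(328/3) = 971/3.
Change in price: 328/3 − 118 = -26/3.

ΔP = -26/3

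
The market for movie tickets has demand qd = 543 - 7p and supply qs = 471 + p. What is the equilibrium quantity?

q* = 480

Set qd = qs: 543 - 7p = 471 + p.
72 = 8p, so p* = 9.
q* = 543 − 7(9) = 480.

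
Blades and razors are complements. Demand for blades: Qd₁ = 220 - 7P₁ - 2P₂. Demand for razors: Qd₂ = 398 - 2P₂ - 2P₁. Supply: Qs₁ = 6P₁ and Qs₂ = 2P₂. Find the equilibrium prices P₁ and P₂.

Market 1: 220 - 7P₁ - 2P₂ = 6P₁ → 13P₁ + 2P₂ = 220.
Market 2: 4P₂ + 2P₁ = 398.
Eliminating P₂: 4×(1) − 2×(2) gives 48P₁ = 84, so P₁ = 1.75.
Back-substitute into (2): P₂ = (398 − 2×1.75) / 4 = 98.625.

P₁ = 1.75, P₂ = 98.625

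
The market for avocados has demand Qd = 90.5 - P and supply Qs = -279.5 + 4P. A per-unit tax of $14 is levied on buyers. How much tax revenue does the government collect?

Pre-tax equilibrium: P* = 74, Q* = 16.5.
Tax on buyers shifts demand to Qd = 90.5 − 1(P + 14) = 76.5 - P.
76.5 - P = -279.5 + 4P gives seller price Ps = 71.2; buyers pay Pb = 71.2 + 14 = 85.2.
New quantity: Q = 90.5 − 1(85.2) = 5.3.
Revenue = 14 × 5.3 = 74.2.

Tax revenue = 74.2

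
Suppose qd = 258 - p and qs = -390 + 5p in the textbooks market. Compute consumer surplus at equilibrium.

Equilibrium: 258 - p = -390 + 5p gives p* = 108, q* = 150.
Demand choke price (qd = 0): p = 258.
CS = ½(258 − 108)(150) = 11250.

Consumer surplus = 11250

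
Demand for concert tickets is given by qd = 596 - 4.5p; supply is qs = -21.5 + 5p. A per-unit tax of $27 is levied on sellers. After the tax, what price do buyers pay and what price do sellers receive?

Pre-tax equilibrium: p* = 65, q* = 303.5.
Tax on sellers shifts supply to qs = -21.5 + 5(p − 27) = -156.5 + 5p.
596 - 4.5p = -156.5 + 5p gives buyer price pb = 1505/19; sellers receive ps = 1505/19 − 27 = 992/19.
New quantity: q = 596 − 4.5(1505/19) = 9103/38.

Buyers pay 1505/19, sellers receive 992/19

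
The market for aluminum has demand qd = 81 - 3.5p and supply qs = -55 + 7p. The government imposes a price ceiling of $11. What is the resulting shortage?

Equilibrium price would be p* = 272/21, so the ceiling at 11 binds.
At p = 11: qd = 81 − 3.5(11) = 42.5, qs = -55 + 7(11) = 22.
Shortage = 42.5 − 22 = 20.5.

Shortage = 20.5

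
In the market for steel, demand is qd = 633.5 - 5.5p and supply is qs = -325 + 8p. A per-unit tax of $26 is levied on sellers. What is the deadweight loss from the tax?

Deadweight loss = 29744/27

Pre-tax equilibrium: p* = 71, q* = 243.
Tax on sellers shifts supply to qs = -325 + 8(p − 26) = -533 + 8p.
633.5 - 5.5p = -533 + 8p gives buyer price pb = 2333/27; sellers receive ps = 2333/27 − 26 = 1631/27.
New quantity: q = 633.5 − 5.5(2333/27) = 4273/27.
DWL = ½ × 26 × (243 − 4273/27) = 29744/27.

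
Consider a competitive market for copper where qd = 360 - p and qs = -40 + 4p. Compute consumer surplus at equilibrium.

Consumer surplus = 39200

Equilibrium: 360 - p = -40 + 4p gives p* = 80, q* = 280.
Demand choke price (qd = 0): p = 360.
CS = ½(360 − 80)(280) = 39200.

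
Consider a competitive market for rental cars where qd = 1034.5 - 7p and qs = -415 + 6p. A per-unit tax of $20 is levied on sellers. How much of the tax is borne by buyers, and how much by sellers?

Buyers bear 120/13, sellers bear 140/13

Pre-tax equilibrium: p* = 111.5, q* = 254.
Tax on sellers shifts supply to qs = -415 + 6(p − 20) = -535 + 6p.
1034.5 - 7p = -535 + 6p gives buyer price pb = 3139/26; sellers receive ps = 3139/26 − 20 = 2619/26.
New quantity: q = 1034.5 − 7(3139/26) = 2462/13.
Buyer burden = 3139/26 − 111.5 = 120/13; seller burden = 111.5 − 2619/26 = 140/13.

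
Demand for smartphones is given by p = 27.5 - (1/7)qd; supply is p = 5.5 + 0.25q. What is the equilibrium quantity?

Set the two price expressions equal: 27.5 - (1/7)q = 5.5 + 0.25q.
22 = (11/28)q, so q* = 56.
p* = 27.5 − (1/7)(56) = 19.5.

q* = 56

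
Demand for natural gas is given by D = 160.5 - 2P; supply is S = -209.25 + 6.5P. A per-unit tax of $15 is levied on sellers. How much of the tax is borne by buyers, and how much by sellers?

Buyers bear 195/17, sellers bear 60/17

Pre-tax equilibrium: P* = 43.5, Q* = 73.5.
Tax on sellers shifts supply to S = -209.25 + 6.5(P − 15) = -306.75 + 6.5P.
160.5 - 2P = -306.75 + 6.5P gives buyer price Pb = 1869/34; sellers receive Ps = 1869/34 − 15 = 1359/34.
New quantity: Q = 160.5 − 2(1869/34) = 1719/34.
Buyer burden = 1869/34 − 43.5 = 195/17; seller burden = 43.5 − 1359/34 = 60/17.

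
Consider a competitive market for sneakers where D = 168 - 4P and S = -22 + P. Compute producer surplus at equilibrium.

Producer surplus = 128

Equilibrium: 168 - 4P = -22 + P gives P* = 38, Q* = 16.
Supply starts at P = 22 (where S = 0).
PS = ½(38 − 22)(16) = 128.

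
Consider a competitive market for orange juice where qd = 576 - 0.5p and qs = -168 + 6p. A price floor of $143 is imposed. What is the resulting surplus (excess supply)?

Equilibrium price would be p* = 1488/13, so the floor at 143 binds.
At p = 143: qd = 504.5, qs = 690.
Surplus = 690 − 504.5 = 185.5.

Surplus = 185.5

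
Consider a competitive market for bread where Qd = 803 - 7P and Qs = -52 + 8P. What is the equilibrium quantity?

Q* = 404

Set Qd = Qs: 803 - 7P = -52 + 8P.
855 = 15P, so P* = 57.
Q* = 803 − 7(57) = 404.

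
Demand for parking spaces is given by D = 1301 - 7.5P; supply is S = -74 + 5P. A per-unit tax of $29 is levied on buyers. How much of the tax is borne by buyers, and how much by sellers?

Buyers bear $11.6, sellers bear $17.4

Pre-tax equilibrium: P* = 110, Q* = 476.
Tax on buyers shifts demand to D = 1301 − 7.5(P + 29) = 1083.5 - 7.5P.
1083.5 - 7.5P = -74 + 5P gives seller price Ps = 92.6; buyers pay Pb = 92.6 + 29 = 121.6.
New quantity: Q = 1301 − 7.5(121.6) = 389.
Buyer burden = 121.6 − 110 = 11.6; seller burden = 110 − 92.6 = 17.4.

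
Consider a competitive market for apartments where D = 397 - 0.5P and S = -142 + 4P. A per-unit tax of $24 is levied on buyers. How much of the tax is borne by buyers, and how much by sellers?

Buyers bear 64/3, sellers bear 8/3

Pre-tax equilibrium: P* = 1078/9, Q* = 3034/9.
Tax on buyers shifts demand to D = 397 − 0.5(P + 24) = 385 - 0.5P.
385 - 0.5P = -142 + 4P gives seller price Ps = 1054/9; buyers pay Pb = 1054/9 + 24 = 1270/9.
New quantity: Q = 397 − 0.5(1270/9) = 2938/9.
Buyer burden = 1270/9 − 1078/9 = 64/3; seller burden = 1078/9 − 1054/9 = 8/3.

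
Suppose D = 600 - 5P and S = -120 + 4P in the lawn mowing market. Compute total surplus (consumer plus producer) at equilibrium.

Total surplus = 9000

Equilibrium: 600 - 5P = -120 + 4P gives P* = 80, Q* = 200.
Demand choke price: P = 120; supply starts at P = 30.
CS = ½(120 − 80)(200) = 4000; PS = ½(80 − 30)(200) = 5000.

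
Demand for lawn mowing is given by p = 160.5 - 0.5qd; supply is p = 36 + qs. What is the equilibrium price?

Set the two price expressions equal: 160.5 - 0.5q = 36 + q.
124.5 = 1.5q, so q* = 83.
p* = 160.5 − (0.5)(83) = 119.

p* = 119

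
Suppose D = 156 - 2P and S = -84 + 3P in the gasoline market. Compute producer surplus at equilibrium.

Producer surplus = 600

Equilibrium: 156 - 2P = -84 + 3P gives P* = 48, Q* = 60.
Supply starts at P = 28 (where S = 0).
PS = ½(48 − 28)(60) = 600.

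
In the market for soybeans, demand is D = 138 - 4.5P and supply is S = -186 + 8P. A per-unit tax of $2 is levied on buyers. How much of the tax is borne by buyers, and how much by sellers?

Buyers bear $1.28, sellers bear $0.72

Pre-tax equilibrium: P* = 25.92, Q* = 21.36.
Tax on buyers shifts demand to D = 138 − 4.5(P + 2) = 129 - 4.5P.
129 - 4.5P = -186 + 8P gives seller price Ps = 25.2; buyers pay Pb = 25.2 + 2 = 27.2.
New quantity: Q = 138 − 4.5(27.2) = 15.6.
Buyer burden = 27.2 − 25.92 = 1.28; seller burden = 25.92 − 25.2 = 0.72.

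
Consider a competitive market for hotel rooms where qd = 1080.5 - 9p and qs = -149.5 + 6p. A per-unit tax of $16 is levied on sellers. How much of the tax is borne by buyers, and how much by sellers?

Pre-tax equilibrium: p* = 82, q* = 342.5.
Tax on sellers shifts supply to qs = -149.5 + 6(p − 16) = -245.5 + 6p.
1080.5 - 9p = -245.5 + 6p gives buyer price pb = 88.4; sellers receive ps = 88.4 − 16 = 72.4.
New quantity: q = 1080.5 − 9(88.4) = 284.9.
Buyer burden = 88.4 − 82 = 6.4; seller burden = 82 − 72.4 = 9.6.

Buyers bear $6.4, sellers bear $9.6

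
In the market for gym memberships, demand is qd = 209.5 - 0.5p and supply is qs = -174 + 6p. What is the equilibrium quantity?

Set qd = qs: 209.5 - 0.5p = -174 + 6p.
383.5 = 6.5p, so p* = 59.
q* = 209.5 − 0.5(59) = 180.

q* = 180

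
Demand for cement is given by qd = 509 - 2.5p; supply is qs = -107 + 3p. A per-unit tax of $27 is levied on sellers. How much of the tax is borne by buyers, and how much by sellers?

Pre-tax equilibrium: p* = 112, q* = 229.
Tax on sellers shifts supply to qs = -107 + 3(p − 27) = -188 + 3p.
509 - 2.5p = -188 + 3p gives buyer price pb = 1394/11; sellers receive ps = 1394/11 − 27 = 1097/11.
New quantity: q = 509 − 2.5(1394/11) = 2114/11.
Buyer burden = 1394/11 − 112 = 162/11; seller burden = 112 − 1097/11 = 135/11.

Buyers bear 162/11, sellers bear 135/11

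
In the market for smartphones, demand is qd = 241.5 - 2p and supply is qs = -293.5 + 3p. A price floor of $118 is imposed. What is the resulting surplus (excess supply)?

Surplus = 55

Equilibrium price would be p* = 107, so the floor at 118 binds.
At p = 118: qd = 5.5, qs = 60.5.
Surplus = 60.5 − 5.5 = 55.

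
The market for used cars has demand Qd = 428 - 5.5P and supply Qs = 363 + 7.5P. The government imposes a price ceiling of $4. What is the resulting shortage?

Equilibrium price would be P* = 5, so the ceiling at 4 binds.
At P = 4: Qd = 428 − 5.5(4) = 406, Qs = 363 + 7.5(4) = 393.
Shortage = 406 − 393 = 13.

Shortage = 13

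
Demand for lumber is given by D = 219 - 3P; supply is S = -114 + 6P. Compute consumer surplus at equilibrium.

Consumer surplus = 1944

Equilibrium: 219 - 3P = -114 + 6P gives P* = 37, Q* = 108.
Demand choke price (D = 0): P = 73.
CS = ½(73 − 37)(108) = 1944.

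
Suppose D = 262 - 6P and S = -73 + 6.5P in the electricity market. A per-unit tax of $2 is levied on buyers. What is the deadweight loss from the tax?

Deadweight loss = 6.24

Pre-tax equilibrium: P* = 26.8, Q* = 101.2.
Tax on buyers shifts demand to D = 262 − 6(P + 2) = 250 - 6P.
250 - 6P = -73 + 6.5P gives seller price Ps = 25.84; buyers pay Pb = 25.84 + 2 = 27.84.
New quantity: Q = 262 − 6(27.84) = 94.96.
DWL = ½ × 2 × (101.2 − 94.96) = 6.24.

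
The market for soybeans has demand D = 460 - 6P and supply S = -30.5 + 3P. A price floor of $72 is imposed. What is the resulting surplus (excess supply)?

Surplus = 157.5

Equilibrium price would be P* = 54.5, so the floor at 72 binds.
At P = 72: D = 28, S = 185.5.
Surplus = 185.5 − 28 = 157.5.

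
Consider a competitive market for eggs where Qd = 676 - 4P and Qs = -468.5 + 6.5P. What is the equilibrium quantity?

Q* = 240

Set Qd = Qs: 676 - 4P = -468.5 + 6.5P.
1144.5 = 10.5P, so P* = 109.
Q* = 676 − 4(109) = 240.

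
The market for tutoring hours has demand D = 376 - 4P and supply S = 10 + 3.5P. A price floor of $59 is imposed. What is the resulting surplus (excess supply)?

Equilibrium price would be P* = 48.8, so the floor at 59 binds.
At P = 59: D = 140, S = 216.5.
Surplus = 216.5 − 140 = 76.5.

Surplus = 76.5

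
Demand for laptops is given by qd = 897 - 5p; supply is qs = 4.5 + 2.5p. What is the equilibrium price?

Set qd = qs: 897 - 5p = 4.5 + 2.5p.
892.5 = 7.5p, so p* = 119.
q* = 897 − 5(119) = 302.

p* = 119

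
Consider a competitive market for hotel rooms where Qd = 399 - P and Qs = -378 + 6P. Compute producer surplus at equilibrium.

Producer surplus = 6912

Equilibrium: 399 - P = -378 + 6P gives P* = 111, Q* = 288.
Supply starts at P = 63 (where Qs = 0).
PS = ½(111 − 63)(288) = 6912.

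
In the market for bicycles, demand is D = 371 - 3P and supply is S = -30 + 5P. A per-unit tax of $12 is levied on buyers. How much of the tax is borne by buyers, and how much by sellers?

Pre-tax equilibrium: P* = 50.125, Q* = 220.625.
Tax on buyers shifts demand to D = 371 − 3(P + 12) = 335 - 3P.
335 - 3P = -30 + 5P gives seller price Ps = 45.625; buyers pay Pb = 45.625 + 12 = 57.625.
New quantity: Q = 371 − 3(57.625) = 198.125.
Buyer burden = 57.625 − 50.125 = 7.5; seller burden = 50.125 − 45.625 = 4.5.

Buyers bear $7.5, sellers bear $4.5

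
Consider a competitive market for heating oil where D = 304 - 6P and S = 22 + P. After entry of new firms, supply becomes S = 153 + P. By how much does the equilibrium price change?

ΔP = -131/7

Original equilibrium: P* = 282/7, Q* = 436/7.
New equilibrium: 304 - 6P = 153 + P, so 151 = 7P and P' = 151/7; Q' = 304 − 6(151/7) = 1222/7.
Change in price: 151/7 − 282/7 = -131/7.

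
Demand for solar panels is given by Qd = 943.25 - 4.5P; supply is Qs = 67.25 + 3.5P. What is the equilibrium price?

Set Qd = Qs: 943.25 - 4.5P = 67.25 + 3.5P.
876 = 8P, so P* = 109.5.
Q* = 943.25 − 4.5(109.5) = 450.5.

P* = 109.5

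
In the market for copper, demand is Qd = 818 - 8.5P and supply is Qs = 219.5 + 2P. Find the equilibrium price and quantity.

Set Qd = Qs: 818 - 8.5P = 219.5 + 2P.
598.5 = 10.5P, so P* = 57.
Q* = 818 − 8.5(57) = 333.5.

P* = 57, Q* = 333.5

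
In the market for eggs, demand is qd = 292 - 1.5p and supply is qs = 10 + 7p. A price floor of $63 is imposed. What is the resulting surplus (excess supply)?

Equilibrium price would be p* = 564/17, so the floor at 63 binds.
At p = 63: qd = 197.5, qs = 451.
Surplus = 451 − 197.5 = 253.5.

Surplus = 253.5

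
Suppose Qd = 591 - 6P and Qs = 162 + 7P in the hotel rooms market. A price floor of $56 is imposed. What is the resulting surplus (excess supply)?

Surplus = 299

Equilibrium price would be P* = 33, so the floor at 56 binds.
At P = 56: Qd = 255, Qs = 554.
Surplus = 554 − 255 = 299.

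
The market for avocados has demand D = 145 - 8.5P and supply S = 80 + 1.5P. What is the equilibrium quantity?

Set D = S: 145 - 8.5P = 80 + 1.5P.
65 = 10P, so P* = 6.5.
Q* = 145 − 8.5(6.5) = 89.75.

Q* = 89.75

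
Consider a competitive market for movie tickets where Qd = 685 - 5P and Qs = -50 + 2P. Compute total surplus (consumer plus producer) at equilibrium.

Total surplus = 8960

Equilibrium: 685 - 5P = -50 + 2P gives P* = 105, Q* = 160.
Demand choke price: P = 137; supply starts at P = 25.
CS = ½(137 − 105)(160) = 2560; PS = ½(105 − 25)(160) = 6400.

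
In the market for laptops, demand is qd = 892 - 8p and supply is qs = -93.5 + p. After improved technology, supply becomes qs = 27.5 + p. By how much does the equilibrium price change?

Δp = -121/9

Original equilibrium: p* = 109.5, q* = 16.
New equilibrium: 892 - 8p = 27.5 + p, so 864.5 = 9p and p' = 1729/18; q' = 892 − 8(1729/18) = 1112/9.
Change in price: 1729/18 − 109.5 = -121/9.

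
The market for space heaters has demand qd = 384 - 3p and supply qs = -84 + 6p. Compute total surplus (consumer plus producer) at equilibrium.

Equilibrium: 384 - 3p = -84 + 6p gives p* = 52, q* = 228.
Demand choke price: p = 128; supply starts at p = 14.
CS = ½(128 − 52)(228) = 8664; PS = ½(52 − 14)(228) = 4332.

Total surplus = 12996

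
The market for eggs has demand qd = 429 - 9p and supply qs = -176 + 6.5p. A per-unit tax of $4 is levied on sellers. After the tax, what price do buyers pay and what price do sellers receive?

Buyers pay 1262/31, sellers receive 1138/31

Pre-tax equilibrium: p* = 1210/31, q* = 2409/31.
Tax on sellers shifts supply to qs = -176 + 6.5(p − 4) = -202 + 6.5p.
429 - 9p = -202 + 6.5p gives buyer price pb = 1262/31; sellers receive ps = 1262/31 − 4 = 1138/31.
New quantity: q = 429 − 9(1262/31) = 1941/31.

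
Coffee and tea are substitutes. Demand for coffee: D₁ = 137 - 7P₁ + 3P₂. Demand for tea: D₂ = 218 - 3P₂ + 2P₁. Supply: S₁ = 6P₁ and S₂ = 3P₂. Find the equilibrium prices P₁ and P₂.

P₁ = 20.5, P₂ = 259/6

Market 1: 137 - 7P₁ + 3P₂ = 6P₁ → 13P₁ - 3P₂ = 137.
Market 2: 6P₂ - 2P₁ = 218.
Eliminating P₂: 6×(1) + 3×(2) gives 72P₁ = 1476, so P₁ = 20.5.
Back-substitute into (2): P₂ = (218 + 2×20.5) / 6 = 259/6.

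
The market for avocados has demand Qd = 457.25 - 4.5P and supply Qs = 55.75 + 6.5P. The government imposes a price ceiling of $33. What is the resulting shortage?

Equilibrium price would be P* = 36.5, so the ceiling at 33 binds.
At P = 33: Qd = 457.25 − 4.5(33) = 308.75, Qs = 55.75 + 6.5(33) = 270.25.
Shortage = 308.75 − 270.25 = 38.5.

Shortage = 38.5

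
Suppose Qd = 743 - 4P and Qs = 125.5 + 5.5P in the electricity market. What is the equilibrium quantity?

Set Qd = Qs: 743 - 4P = 125.5 + 5.5P.
617.5 = 9.5P, so P* = 65.
Q* = 743 − 4(65) = 483.

Q* = 483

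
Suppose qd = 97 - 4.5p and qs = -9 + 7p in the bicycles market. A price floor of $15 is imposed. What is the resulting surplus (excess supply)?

Equilibrium price would be p* = 212/23, so the floor at 15 binds.
At p = 15: qd = 29.5, qs = 96.
Surplus = 96 − 29.5 = 66.5.

Surplus = 66.5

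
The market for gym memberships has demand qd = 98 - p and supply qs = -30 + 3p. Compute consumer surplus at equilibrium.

Equilibrium: 98 - p = -30 + 3p gives p* = 32, q* = 66.
Demand choke price (qd = 0): p = 98.
CS = ½(98 − 32)(66) = 2178.

Consumer surplus = 2178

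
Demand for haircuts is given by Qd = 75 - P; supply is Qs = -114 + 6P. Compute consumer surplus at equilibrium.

Equilibrium: 75 - P = -114 + 6P gives P* = 27, Q* = 48.
Demand choke price (Qd = 0): P = 75.
CS = ½(75 − 27)(48) = 1152.

Consumer surplus = 1152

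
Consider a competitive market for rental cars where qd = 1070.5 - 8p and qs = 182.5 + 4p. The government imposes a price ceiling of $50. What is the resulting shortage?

Equilibrium price would be p* = 74, so the ceiling at 50 binds.
At p = 50: qd = 1070.5 − 8(50) = 670.5, qs = 182.5 + 4(50) = 382.5.
Shortage = 670.5 − 382.5 = 288.

Shortage = 288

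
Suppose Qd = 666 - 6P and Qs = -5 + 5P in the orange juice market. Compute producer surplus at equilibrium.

Producer surplus = 9000

Equilibrium: 666 - 6P = -5 + 5P gives P* = 61, Q* = 300.
Supply starts at P = 1 (where Qs = 0).
PS = ½(61 − 1)(300) = 9000.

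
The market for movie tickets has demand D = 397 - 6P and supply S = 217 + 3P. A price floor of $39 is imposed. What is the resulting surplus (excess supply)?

Surplus = 171

Equilibrium price would be P* = 20, so the floor at 39 binds.
At P = 39: D = 163, S = 334.
Surplus = 334 − 163 = 171.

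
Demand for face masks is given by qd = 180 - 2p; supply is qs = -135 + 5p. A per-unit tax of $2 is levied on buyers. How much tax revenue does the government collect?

Pre-tax equilibrium: p* = 45, q* = 90.
Tax on buyers shifts demand to qd = 180 − 2(p + 2) = 176 - 2p.
176 - 2p = -135 + 5p gives seller price ps = 311/7; buyers pay pb = 311/7 + 2 = 325/7.
New quantity: q = 180 − 2(325/7) = 610/7.
Revenue = 2 × 610/7 = 1220/7.

Tax revenue = 1220/7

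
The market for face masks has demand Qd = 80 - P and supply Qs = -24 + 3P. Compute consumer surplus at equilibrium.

Equilibrium: 80 - P = -24 + 3P gives P* = 26, Q* = 54.
Demand choke price (Qd = 0): P = 80.
CS = ½(80 − 26)(54) = 1458.

Consumer surplus = 1458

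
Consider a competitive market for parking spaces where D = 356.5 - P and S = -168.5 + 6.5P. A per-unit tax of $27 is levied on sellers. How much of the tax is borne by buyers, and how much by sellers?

Buyers bear $23.4, sellers bear $3.6

Pre-tax equilibrium: P* = 70, Q* = 286.5.
Tax on sellers shifts supply to S = -168.5 + 6.5(P − 27) = -344 + 6.5P.
356.5 - P = -344 + 6.5P gives buyer price Pb = 93.4; sellers receive Ps = 93.4 − 27 = 66.4.
New quantity: Q = 356.5 − 1(93.4) = 263.1.
Buyer burden = 93.4 − 70 = 23.4; seller burden = 70 − 66.4 = 3.6.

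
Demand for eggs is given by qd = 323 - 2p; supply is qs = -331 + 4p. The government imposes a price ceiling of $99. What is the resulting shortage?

Equilibrium price would be p* = 109, so the ceiling at 99 binds.
At p = 99: qd = 323 − 2(99) = 125, qs = -331 + 4(99) = 65.
Shortage = 125 − 65 = 60.

Shortage = 60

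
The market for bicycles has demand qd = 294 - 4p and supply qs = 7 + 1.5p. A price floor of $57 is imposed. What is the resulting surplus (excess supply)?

Surplus = 26.5

Equilibrium price would be p* = 574/11, so the floor at 57 binds.
At p = 57: qd = 66, qs = 92.5.
Surplus = 92.5 − 66 = 26.5.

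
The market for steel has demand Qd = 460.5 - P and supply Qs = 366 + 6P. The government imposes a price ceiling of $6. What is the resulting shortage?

Equilibrium price would be P* = 13.5, so the ceiling at 6 binds.
At P = 6: Qd = 460.5 − 1(6) = 454.5, Qs = 366 + 6(6) = 402.
Shortage = 454.5 − 402 = 52.5.

Shortage = 52.5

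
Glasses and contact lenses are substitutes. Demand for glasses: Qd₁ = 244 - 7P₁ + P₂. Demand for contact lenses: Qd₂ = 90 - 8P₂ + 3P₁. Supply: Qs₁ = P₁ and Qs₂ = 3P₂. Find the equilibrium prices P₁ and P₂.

P₁ = 2774/85, P₂ = 1452/85

Market 1: 244 - 7P₁ + P₂ = P₁ → 8P₁ - P₂ = 244.
Market 2: 11P₂ - 3P₁ = 90.
Eliminating P₂: 11×(1) + 1×(2) gives 85P₁ = 2774, so P₁ = 2774/85.
Back-substitute into (2): P₂ = (90 + 3×2774/85) / 11 = 1452/85.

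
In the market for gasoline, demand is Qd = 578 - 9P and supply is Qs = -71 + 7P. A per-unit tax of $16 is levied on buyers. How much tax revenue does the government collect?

Pre-tax equilibrium: P* = 40.5625, Q* = 212.9375.
Tax on buyers shifts demand to Qd = 578 − 9(P + 16) = 434 - 9P.
434 - 9P = -71 + 7P gives seller price Ps = 31.5625; buyers pay Pb = 31.5625 + 16 = 47.5625.
New quantity: Q = 578 − 9(47.5625) = 149.9375.
Revenue = 16 × 149.9375 = 2399.

Tax revenue = 2399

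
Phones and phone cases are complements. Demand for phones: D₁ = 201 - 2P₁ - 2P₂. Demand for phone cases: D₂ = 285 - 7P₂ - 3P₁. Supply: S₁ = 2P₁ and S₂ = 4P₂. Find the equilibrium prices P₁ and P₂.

P₁ = 1641/38, P₂ = 537/38

Market 1: 201 - 2P₁ - 2P₂ = 2P₁ → 4P₁ + 2P₂ = 201.
Market 2: 11P₂ + 3P₁ = 285.
Eliminating P₂: 11×(1) − 2×(2) gives 38P₁ = 1641, so P₁ = 1641/38.
Back-substitute into (2): P₂ = (285 − 3×1641/38) / 11 = 537/38.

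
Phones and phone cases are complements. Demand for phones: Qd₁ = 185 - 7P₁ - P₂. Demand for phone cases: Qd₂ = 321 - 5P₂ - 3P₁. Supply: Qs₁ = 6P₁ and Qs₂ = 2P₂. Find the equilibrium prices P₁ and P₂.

P₁ = 487/44, P₂ = 1809/44

Market 1: 185 - 7P₁ - P₂ = 6P₁ → 13P₁ + P₂ = 185.
Market 2: 7P₂ + 3P₁ = 321.
Eliminating P₂: 7×(1) − 1×(2) gives 88P₁ = 974, so P₁ = 487/44.
Back-substitute into (2): P₂ = (321 − 3×487/44) / 7 = 1809/44.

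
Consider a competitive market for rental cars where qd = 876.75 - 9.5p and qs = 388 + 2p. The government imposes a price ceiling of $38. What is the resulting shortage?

Shortage = 51.75

Equilibrium price would be p* = 42.5, so the ceiling at 38 binds.
At p = 38: qd = 876.75 − 9.5(38) = 515.75, qs = 388 + 2(38) = 464.
Shortage = 515.75 − 464 = 51.75.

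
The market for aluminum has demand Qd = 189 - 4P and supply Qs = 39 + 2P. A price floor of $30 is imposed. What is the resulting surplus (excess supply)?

Surplus = 30

Equilibrium price would be P* = 25, so the floor at 30 binds.
At P = 30: Qd = 69, Qs = 99.
Surplus = 99 − 69 = 30.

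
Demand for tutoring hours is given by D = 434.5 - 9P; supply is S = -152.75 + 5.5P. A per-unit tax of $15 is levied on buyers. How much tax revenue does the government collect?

Tax revenue = 8175/29

Pre-tax equilibrium: P* = 40.5, Q* = 70.
Tax on buyers shifts demand to D = 434.5 − 9(P + 15) = 299.5 - 9P.
299.5 - 9P = -152.75 + 5.5P gives seller price Ps = 1809/58; buyers pay Pb = 1809/58 + 15 = 2679/58.
New quantity: Q = 434.5 − 9(2679/58) = 545/29.
Revenue = 15 × 545/29 = 8175/29.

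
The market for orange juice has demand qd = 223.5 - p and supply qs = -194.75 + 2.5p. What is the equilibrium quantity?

Set qd = qs: 223.5 - p = -194.75 + 2.5p.
418.25 = 3.5p, so p* = 119.5.
q* = 223.5 − 1(119.5) = 104.

q* = 104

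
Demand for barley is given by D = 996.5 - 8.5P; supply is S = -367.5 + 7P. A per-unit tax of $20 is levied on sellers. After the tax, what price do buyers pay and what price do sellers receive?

Buyers pay 3008/31, sellers receive 2388/31

Pre-tax equilibrium: P* = 88, Q* = 248.5.
Tax on sellers shifts supply to S = -367.5 + 7(P − 20) = -507.5 + 7P.
996.5 - 8.5P = -507.5 + 7P gives buyer price Pb = 3008/31; sellers receive Ps = 3008/31 − 20 = 2388/31.
New quantity: Q = 996.5 − 8.5(3008/31) = 10647/62.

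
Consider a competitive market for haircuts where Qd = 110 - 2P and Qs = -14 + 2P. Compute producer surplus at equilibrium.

Producer surplus = 576

Equilibrium: 110 - 2P = -14 + 2P gives P* = 31, Q* = 48.
Supply starts at P = 7 (where Qs = 0).
PS = ½(31 − 7)(48) = 576.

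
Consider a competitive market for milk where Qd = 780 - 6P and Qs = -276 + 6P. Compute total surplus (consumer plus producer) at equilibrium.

Total surplus = 10584

Equilibrium: 780 - 6P = -276 + 6P gives P* = 88, Q* = 252.
Demand choke price: P = 130; supply starts at P = 46.
CS = ½(130 − 88)(252) = 5292; PS = ½(88 − 46)(252) = 5292.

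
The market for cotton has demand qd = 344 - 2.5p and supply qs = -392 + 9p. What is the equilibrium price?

Set qd = qs: 344 - 2.5p = -392 + 9p.
736 = 11.5p, so p* = 64.
q* = 344 − 2.5(64) = 184.

p* = 64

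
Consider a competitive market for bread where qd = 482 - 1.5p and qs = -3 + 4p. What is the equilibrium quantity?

q* = 3847/11

Set qd = qs: 482 - 1.5p = -3 + 4p.
485 = 5.5p, so p* = 970/11.
q* = 482 − 1.5(970/11) = 3847/11.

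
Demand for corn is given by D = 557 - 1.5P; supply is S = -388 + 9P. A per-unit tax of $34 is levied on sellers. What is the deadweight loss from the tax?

Pre-tax equilibrium: P* = 90, Q* = 422.
Tax on sellers shifts supply to S = -388 + 9(P − 34) = -694 + 9P.
557 - 1.5P = -694 + 9P gives buyer price Pb = 834/7; sellers receive Ps = 834/7 − 34 = 596/7.
New quantity: Q = 557 − 1.5(834/7) = 2648/7.
DWL = ½ × 34 × (422 − 2648/7) = 5202/7.

Deadweight loss = 5202/7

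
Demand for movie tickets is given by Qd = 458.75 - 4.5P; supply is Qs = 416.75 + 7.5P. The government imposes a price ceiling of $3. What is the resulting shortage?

Shortage = 6

Equilibrium price would be P* = 3.5, so the ceiling at 3 binds.
At P = 3: Qd = 458.75 − 4.5(3) = 445.25, Qs = 416.75 + 7.5(3) = 439.25.
Shortage = 445.25 − 439.25 = 6.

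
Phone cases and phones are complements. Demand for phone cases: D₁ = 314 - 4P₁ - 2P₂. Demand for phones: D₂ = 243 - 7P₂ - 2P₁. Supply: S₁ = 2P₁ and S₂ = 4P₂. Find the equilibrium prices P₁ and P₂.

P₁ = 1484/31, P₂ = 415/31

Market 1: 314 - 4P₁ - 2P₂ = 2P₁ → 6P₁ + 2P₂ = 314.
Market 2: 11P₂ + 2P₁ = 243.
Eliminating P₂: 11×(1) − 2×(2) gives 62P₁ = 2968, so P₁ = 1484/31.
Back-substitute into (2): P₂ = (243 − 2×1484/31) / 11 = 415/31.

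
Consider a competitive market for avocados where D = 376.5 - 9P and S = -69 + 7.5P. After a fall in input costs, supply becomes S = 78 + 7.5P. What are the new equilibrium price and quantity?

P' = 199/11, Q' = 4701/22

Original equilibrium: P* = 27, Q* = 133.5.
New equilibrium: 376.5 - 9P = 78 + 7.5P, so 298.5 = 16.5P and P' = 199/11; Q' = 376.5 − 9(199/11) = 4701/22.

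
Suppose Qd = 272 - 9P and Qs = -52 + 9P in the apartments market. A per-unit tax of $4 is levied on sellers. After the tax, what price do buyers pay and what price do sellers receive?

Pre-tax equilibrium: P* = 18, Q* = 110.
Tax on sellers shifts supply to Qs = -52 + 9(P − 4) = -88 + 9P.
272 - 9P = -88 + 9P gives buyer price Pb = 20; sellers receive Ps = 20 − 4 = 16.
New quantity: Q = 272 − 9(20) = 92.

Buyers pay $20, sellers receive $16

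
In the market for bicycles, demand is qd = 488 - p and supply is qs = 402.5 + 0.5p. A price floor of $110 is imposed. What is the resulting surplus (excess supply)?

Equilibrium price would be p* = 57, so the floor at 110 binds.
At p = 110: qd = 378, qs = 457.5.
Surplus = 457.5 − 378 = 79.5.

Surplus = 79.5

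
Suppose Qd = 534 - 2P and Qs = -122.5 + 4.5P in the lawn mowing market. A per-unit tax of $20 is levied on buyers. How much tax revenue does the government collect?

Pre-tax equilibrium: P* = 101, Q* = 332.
Tax on buyers shifts demand to Qd = 534 − 2(P + 20) = 494 - 2P.
494 - 2P = -122.5 + 4.5P gives seller price Ps = 1233/13; buyers pay Pb = 1233/13 + 20 = 1493/13.
New quantity: Q = 534 − 2(1493/13) = 3956/13.
Revenue = 20 × 3956/13 = 79120/13.

Tax revenue = 79120/13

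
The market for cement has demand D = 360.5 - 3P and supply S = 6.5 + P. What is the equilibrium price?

P* = 88.5

Set D = S: 360.5 - 3P = 6.5 + P.
354 = 4P, so P* = 88.5.
Q* = 360.5 − 3(88.5) = 95.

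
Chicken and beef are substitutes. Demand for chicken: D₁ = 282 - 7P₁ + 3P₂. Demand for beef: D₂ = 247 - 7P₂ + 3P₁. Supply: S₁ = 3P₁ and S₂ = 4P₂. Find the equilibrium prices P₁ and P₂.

Market 1: 282 - 7P₁ + 3P₂ = 3P₁ → 10P₁ - 3P₂ = 282.
Market 2: 11P₂ - 3P₁ = 247.
Eliminating P₂: 11×(1) + 3×(2) gives 101P₁ = 3843, so P₁ = 3843/101.
Back-substitute into (2): P₂ = (247 + 3×3843/101) / 11 = 3316/101.

P₁ = 3843/101, P₂ = 3316/101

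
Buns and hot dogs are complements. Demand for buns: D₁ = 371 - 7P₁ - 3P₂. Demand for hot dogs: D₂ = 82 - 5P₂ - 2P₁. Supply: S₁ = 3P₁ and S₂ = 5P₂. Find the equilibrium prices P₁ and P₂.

Market 1: 371 - 7P₁ - 3P₂ = 3P₁ → 10P₁ + 3P₂ = 371.
Market 2: 10P₂ + 2P₁ = 82.
Eliminating P₂: 10×(1) − 3×(2) gives 94P₁ = 3464, so P₁ = 1732/47.
Back-substitute into (2): P₂ = (82 − 2×1732/47) / 10 = 39/47.

P₁ = 1732/47, P₂ = 39/47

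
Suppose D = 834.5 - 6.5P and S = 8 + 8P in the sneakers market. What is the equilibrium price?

Set D = S: 834.5 - 6.5P = 8 + 8P.
826.5 = 14.5P, so P* = 57.
Q* = 834.5 − 6.5(57) = 464.

P* = 57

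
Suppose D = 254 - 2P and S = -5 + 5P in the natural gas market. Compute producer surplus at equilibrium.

Producer surplus = 3240

Equilibrium: 254 - 2P = -5 + 5P gives P* = 37, Q* = 180.
Supply starts at P = 1 (where S = 0).
PS = ½(37 − 1)(180) = 3240.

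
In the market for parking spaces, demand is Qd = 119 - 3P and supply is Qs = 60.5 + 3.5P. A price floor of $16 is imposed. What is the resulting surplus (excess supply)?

Surplus = 45.5

Equilibrium price would be P* = 9, so the floor at 16 binds.
At P = 16: Qd = 71, Qs = 116.5.
Surplus = 116.5 − 71 = 45.5.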